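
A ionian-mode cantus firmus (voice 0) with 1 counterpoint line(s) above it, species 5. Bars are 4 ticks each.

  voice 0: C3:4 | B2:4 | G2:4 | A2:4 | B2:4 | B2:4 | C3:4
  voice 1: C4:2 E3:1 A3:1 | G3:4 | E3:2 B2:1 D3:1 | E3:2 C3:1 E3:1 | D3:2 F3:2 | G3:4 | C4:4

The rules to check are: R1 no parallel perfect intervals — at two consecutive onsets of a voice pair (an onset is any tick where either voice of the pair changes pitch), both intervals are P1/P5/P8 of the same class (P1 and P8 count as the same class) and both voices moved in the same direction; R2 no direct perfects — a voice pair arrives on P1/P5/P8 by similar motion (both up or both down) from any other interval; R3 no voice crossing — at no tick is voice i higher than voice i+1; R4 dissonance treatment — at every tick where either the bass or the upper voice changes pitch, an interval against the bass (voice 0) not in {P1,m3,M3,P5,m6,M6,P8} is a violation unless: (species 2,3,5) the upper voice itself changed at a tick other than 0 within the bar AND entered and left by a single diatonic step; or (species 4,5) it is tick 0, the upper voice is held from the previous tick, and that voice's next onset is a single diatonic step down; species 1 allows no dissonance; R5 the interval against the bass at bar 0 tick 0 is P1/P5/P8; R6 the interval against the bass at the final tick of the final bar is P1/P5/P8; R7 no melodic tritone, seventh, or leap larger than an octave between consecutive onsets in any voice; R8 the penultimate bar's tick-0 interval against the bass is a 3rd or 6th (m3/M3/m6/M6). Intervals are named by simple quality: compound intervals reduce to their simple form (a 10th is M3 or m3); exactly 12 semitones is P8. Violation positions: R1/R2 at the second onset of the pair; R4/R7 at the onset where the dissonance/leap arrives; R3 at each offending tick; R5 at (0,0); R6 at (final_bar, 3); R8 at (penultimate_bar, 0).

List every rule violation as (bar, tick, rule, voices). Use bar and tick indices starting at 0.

(3, 0, R1, (0, 1))
(4, 2, R4, (0, 1))
(6, 0, R2, (0, 1))

bar 0: v0=C3 v1=C4 downbeat P8
bar 1: v0=B2 v1=G3 downbeat m6
bar 2: v0=G2 v1=E3 downbeat M6
bar 3: v0=A2 v1=E3 downbeat P5
bar 4: v0=B2 v1=D3 downbeat m3
bar 5: v0=B2 v1=G3 downbeat m6
bar 6: v0=C3 v1=C4 downbeat P8
  -> R1 @ bar 3 tick 0 v(0, 1): G2/D3 P5 -> A2/E3 P5 similar
  -> R4 @ bar 4 tick 2 v(0, 1): B2/F3 TT untreated
  -> R2 @ bar 6 tick 0 v(0, 1): B2/G3 m6 -> C3/C4 P8 similar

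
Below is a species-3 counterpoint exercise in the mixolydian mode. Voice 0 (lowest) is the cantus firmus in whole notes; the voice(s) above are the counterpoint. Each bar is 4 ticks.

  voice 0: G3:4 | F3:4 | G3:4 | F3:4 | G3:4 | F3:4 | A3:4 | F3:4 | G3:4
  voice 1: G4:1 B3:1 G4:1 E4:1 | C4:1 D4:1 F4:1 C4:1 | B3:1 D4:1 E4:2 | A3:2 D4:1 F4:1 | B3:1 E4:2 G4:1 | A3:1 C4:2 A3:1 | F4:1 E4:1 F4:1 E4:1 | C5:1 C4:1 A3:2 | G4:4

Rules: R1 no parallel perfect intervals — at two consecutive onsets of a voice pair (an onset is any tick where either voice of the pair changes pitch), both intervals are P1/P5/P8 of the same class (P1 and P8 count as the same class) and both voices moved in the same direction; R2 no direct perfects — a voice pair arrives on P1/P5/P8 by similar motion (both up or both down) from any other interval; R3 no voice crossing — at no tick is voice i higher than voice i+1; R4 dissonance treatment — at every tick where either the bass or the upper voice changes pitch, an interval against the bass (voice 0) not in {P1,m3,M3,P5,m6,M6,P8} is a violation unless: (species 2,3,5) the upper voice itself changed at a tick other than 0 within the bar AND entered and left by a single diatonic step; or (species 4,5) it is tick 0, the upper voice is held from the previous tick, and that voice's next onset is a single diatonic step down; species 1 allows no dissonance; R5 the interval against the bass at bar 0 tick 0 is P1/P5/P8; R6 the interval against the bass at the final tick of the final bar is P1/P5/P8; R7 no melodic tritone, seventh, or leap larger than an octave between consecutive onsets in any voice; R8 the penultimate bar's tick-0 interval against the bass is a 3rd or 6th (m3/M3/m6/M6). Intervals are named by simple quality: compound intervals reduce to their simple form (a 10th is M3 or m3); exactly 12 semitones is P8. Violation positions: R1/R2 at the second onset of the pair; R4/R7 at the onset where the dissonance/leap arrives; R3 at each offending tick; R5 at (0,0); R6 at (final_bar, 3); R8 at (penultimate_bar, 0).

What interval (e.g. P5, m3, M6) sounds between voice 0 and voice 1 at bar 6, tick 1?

voice 0=A3 voice 1=E4 -> P5

P5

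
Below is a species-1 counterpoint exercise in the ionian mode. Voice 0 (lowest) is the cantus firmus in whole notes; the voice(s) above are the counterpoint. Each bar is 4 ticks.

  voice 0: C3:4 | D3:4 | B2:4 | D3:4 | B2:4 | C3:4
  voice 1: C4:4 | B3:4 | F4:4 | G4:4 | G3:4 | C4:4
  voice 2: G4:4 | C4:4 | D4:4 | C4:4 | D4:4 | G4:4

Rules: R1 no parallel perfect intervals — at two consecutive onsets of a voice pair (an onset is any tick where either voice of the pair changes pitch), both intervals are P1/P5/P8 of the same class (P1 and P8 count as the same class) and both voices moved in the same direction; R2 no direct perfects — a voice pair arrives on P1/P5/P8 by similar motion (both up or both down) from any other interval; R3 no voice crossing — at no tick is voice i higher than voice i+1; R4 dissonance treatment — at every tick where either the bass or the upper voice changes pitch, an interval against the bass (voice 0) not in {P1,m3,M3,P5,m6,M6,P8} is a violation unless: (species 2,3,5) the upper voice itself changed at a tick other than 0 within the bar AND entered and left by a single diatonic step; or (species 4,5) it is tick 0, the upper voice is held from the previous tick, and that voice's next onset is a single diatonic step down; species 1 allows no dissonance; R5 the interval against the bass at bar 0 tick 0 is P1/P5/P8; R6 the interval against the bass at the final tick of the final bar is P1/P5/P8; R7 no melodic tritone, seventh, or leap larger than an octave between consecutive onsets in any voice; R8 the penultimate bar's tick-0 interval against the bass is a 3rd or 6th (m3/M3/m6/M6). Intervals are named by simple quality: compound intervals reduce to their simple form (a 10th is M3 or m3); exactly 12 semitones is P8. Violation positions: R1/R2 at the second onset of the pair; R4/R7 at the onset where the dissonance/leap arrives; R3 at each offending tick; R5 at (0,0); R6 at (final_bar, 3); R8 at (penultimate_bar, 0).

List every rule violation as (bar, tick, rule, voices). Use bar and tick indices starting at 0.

bar 0: v0=C3 v1=C4 v2=G4 downbeat P5
bar 1: v0=D3 v1=B3 v2=C4 downbeat m7
bar 2: v0=B2 v1=F4 v2=D4 downbeat m3
bar 3: v0=D3 v1=G4 v2=C4 downbeat m7
bar 4: v0=B2 v1=G3 v2=D4 downbeat m3
bar 5: v0=C3 v1=C4 v2=G4 downbeat P5
  -> R4 @ bar 1 tick 0 v(0, 2): D3/C4 m7 untreated
  -> R3 @ bar 2 tick 0 v(1, 2): F4 above D4
  -> R4 @ bar 2 tick 0 v(0, 1): B2/F4 TT untreated
  -> R7 @ bar 2 tick 0 v(1,): B3->F4 leap 6st
  -> R3 @ bar 2 tick 1 v(1, 2): F4 above D4
  -> R3 @ bar 2 tick 2 v(1, 2): F4 above D4
  -> R3 @ bar 2 tick 3 v(1, 2): F4 above D4
  -> R3 @ bar 3 tick 0 v(1, 2): G4 above C4
  -> R4 @ bar 3 tick 0 v(0, 1): D3/G4 P4 untreated
  -> R4 @ bar 3 tick 0 v(0, 2): D3/C4 m7 untreated
  -> R3 @ bar 3 tick 1 v(1, 2): G4 above C4
  -> R3 @ bar 3 tick 2 v(1, 2): G4 above C4
  -> R3 @ bar 3 tick 3 v(1, 2): G4 above C4
  -> R1 @ bar 5 tick 0 v(1, 2): G3/D4 P5 -> C4/G4 P5 similar
  -> R2 @ bar 5 tick 0 v(0, 1): B2/G3 m6 -> C3/C4 P8 similar
  -> R2 @ bar 5 tick 0 v(0, 2): B2/D4 m3 -> C3/G4 P5 similar

(1, 0, R4, (0, 2))
(2, 0, R3, (1, 2))
(2, 0, R4, (0, 1))
(2, 0, R7, (1,))
(2, 1, R3, (1, 2))
(2, 2, R3, (1, 2))
(2, 3, R3, (1, 2))
(3, 0, R3, (1, 2))
(3, 0, R4, (0, 1))
(3, 0, R4, (0, 2))
(3, 1, R3, (1, 2))
(3, 2, R3, (1, 2))
(3, 3, R3, (1, 2))
(5, 0, R1, (1, 2))
(5, 0, R2, (0, 1))
(5, 0, R2, (0, 2))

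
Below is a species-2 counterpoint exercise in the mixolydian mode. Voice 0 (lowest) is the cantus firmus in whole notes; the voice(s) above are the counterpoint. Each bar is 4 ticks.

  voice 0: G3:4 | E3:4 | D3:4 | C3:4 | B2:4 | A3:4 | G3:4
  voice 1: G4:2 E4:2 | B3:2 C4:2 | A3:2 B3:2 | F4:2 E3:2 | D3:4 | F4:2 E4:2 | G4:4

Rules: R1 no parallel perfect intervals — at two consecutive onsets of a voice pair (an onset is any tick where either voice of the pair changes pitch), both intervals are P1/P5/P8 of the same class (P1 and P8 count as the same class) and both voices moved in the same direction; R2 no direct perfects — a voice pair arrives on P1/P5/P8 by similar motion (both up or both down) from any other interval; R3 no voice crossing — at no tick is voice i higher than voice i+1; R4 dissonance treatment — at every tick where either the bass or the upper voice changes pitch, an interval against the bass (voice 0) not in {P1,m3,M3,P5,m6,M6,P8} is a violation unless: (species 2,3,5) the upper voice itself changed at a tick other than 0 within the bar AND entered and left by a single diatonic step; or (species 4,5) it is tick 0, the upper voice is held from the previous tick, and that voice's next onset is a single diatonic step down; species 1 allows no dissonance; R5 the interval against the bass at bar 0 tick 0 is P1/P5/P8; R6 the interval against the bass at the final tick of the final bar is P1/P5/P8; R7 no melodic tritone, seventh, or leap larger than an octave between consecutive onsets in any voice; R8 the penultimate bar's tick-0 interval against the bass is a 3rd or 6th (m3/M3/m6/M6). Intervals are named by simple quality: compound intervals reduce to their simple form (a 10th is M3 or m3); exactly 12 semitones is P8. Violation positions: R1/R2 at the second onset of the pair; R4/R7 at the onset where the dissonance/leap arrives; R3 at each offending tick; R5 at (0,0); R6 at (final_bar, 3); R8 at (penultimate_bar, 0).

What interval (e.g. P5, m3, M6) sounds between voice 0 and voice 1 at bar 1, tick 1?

P5

voice 0=E3 voice 1=B3 -> P5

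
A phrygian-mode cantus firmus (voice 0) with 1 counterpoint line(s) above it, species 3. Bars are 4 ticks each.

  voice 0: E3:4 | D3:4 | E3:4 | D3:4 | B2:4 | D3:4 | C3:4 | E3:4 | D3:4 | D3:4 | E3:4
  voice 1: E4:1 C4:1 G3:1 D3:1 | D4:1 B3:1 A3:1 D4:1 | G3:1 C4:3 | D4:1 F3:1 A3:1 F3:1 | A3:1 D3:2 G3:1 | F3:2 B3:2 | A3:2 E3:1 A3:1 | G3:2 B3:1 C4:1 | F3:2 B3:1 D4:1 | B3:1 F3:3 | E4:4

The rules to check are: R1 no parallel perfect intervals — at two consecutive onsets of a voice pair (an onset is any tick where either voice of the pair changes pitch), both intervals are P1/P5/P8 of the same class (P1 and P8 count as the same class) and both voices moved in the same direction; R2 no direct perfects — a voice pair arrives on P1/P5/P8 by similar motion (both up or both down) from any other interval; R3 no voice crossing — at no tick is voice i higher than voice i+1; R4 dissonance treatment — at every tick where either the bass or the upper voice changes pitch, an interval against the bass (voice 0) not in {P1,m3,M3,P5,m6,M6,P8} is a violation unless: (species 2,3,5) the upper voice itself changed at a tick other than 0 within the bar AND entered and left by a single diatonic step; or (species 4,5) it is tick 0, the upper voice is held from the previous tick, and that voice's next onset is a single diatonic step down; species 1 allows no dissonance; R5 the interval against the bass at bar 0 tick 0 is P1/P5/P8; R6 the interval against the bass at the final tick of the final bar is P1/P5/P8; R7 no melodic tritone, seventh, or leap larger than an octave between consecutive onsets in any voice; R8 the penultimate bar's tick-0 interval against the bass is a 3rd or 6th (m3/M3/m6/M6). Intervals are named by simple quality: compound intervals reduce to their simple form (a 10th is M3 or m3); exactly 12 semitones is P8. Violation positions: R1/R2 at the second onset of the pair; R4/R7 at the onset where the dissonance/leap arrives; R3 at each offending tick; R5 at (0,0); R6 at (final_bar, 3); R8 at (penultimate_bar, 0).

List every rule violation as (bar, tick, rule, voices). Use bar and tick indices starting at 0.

(0, 3, R3, (0, 1))
(0, 3, R4, (0, 1))
(4, 0, R4, (0, 1))
(5, 2, R7, (1,))
(8, 2, R7, (1,))
(9, 1, R7, (1,))
(10, 0, R2, (0, 1))
(10, 0, R7, (1,))

bar 0: v0=E3 v1=E4 downbeat P8
bar 1: v0=D3 v1=D4 downbeat P8
bar 2: v0=E3 v1=G3 downbeat m3
bar 3: v0=D3 v1=D4 downbeat P8
bar 4: v0=B2 v1=A3 downbeat m7
bar 5: v0=D3 v1=F3 downbeat m3
bar 6: v0=C3 v1=A3 downbeat M6
bar 7: v0=E3 v1=G3 downbeat m3
bar 8: v0=D3 v1=F3 downbeat m3
bar 9: v0=D3 v1=B3 downbeat M6
bar 10: v0=E3 v1=E4 downbeat P8
  -> R3 @ bar 0 tick 3 v(0, 1): E3 above D3
  -> R4 @ bar 0 tick 3 v(0, 1): E3/D3 M2 untreated
  -> R4 @ bar 4 tick 0 v(0, 1): B2/A3 m7 untreated
  -> R7 @ bar 5 tick 2 v(1,): F3->B3 leap 6st
  -> R7 @ bar 8 tick 2 v(1,): F3->B3 leap 6st
  -> R7 @ bar 9 tick 1 v(1,): B3->F3 leap 6st
  -> R2 @ bar 10 tick 0 v(0, 1): D3/F3 m3 -> E3/E4 P8 similar
  -> R7 @ bar 10 tick 0 v(1,): F3->E4 leap 11st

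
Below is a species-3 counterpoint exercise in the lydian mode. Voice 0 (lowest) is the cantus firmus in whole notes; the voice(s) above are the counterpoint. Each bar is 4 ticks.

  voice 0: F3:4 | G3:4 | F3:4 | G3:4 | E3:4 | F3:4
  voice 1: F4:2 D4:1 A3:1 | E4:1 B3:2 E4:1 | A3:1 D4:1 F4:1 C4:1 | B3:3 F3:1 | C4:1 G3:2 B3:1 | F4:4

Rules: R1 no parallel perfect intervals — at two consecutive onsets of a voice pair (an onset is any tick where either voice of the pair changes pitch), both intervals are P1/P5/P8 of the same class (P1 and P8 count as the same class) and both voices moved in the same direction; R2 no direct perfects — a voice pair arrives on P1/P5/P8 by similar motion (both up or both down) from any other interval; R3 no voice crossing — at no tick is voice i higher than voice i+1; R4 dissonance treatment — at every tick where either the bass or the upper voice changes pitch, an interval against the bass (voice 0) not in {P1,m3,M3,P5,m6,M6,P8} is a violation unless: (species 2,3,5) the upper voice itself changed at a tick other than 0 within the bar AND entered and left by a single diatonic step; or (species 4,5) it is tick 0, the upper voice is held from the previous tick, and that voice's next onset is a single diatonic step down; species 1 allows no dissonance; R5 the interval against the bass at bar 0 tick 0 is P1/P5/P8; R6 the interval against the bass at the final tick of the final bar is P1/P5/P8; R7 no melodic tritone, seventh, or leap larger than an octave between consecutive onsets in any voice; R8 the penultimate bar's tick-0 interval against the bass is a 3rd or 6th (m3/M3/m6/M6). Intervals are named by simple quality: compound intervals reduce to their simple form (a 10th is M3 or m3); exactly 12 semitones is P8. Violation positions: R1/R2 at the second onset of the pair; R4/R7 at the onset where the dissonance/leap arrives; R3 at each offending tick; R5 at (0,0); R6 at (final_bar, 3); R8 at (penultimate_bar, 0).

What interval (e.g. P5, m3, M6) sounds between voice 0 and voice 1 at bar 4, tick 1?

m3

voice 0=E3 voice 1=G3 -> m3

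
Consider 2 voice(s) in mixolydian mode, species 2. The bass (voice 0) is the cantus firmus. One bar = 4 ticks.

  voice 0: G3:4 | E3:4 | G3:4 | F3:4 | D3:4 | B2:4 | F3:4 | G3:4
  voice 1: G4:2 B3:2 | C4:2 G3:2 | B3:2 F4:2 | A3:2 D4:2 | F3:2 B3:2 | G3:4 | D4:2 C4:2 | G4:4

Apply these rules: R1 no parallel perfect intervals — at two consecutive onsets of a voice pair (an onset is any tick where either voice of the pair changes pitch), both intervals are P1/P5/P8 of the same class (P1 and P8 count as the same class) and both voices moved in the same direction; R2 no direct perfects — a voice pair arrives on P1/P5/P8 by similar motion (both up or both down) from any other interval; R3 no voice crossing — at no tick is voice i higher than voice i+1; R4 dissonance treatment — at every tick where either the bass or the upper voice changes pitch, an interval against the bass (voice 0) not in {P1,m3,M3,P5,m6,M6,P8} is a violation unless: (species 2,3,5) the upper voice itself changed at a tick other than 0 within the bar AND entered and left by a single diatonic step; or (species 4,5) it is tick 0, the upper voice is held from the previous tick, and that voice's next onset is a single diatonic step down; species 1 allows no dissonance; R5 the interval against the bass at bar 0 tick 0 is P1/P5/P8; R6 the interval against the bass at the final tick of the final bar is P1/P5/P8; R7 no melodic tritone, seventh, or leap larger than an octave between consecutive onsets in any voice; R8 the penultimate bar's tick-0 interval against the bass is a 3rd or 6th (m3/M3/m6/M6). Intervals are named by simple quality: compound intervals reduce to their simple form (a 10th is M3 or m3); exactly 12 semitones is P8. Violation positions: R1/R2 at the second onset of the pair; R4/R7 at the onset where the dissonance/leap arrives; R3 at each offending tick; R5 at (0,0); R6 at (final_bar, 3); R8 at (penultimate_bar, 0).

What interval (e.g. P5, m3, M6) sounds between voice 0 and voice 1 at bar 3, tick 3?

M6

voice 0=F3 voice 1=D4 -> M6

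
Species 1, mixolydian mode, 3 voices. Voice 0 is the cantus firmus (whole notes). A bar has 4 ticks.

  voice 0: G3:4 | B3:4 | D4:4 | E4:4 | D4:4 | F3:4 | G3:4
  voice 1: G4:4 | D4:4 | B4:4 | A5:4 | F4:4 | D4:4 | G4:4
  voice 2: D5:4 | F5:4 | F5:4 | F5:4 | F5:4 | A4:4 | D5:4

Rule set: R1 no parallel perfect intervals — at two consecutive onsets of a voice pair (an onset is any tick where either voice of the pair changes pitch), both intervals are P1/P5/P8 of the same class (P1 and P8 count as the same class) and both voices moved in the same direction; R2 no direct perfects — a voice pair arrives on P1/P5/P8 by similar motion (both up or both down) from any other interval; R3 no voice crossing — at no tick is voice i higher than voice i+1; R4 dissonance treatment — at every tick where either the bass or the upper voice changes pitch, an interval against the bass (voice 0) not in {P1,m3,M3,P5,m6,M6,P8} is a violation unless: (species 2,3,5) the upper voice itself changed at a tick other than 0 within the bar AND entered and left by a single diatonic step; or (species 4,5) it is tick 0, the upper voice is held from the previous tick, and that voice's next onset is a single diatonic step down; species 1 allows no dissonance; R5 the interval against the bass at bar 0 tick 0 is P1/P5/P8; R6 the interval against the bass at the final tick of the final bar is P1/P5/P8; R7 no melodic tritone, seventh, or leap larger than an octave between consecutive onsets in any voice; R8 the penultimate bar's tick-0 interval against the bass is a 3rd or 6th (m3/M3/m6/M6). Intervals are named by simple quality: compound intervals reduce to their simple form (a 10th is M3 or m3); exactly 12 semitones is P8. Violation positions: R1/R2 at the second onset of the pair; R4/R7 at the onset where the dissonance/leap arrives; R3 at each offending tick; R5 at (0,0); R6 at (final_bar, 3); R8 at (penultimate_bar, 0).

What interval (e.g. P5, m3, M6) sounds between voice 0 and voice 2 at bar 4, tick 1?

voice 0=D4 voice 2=F5 -> m3

m3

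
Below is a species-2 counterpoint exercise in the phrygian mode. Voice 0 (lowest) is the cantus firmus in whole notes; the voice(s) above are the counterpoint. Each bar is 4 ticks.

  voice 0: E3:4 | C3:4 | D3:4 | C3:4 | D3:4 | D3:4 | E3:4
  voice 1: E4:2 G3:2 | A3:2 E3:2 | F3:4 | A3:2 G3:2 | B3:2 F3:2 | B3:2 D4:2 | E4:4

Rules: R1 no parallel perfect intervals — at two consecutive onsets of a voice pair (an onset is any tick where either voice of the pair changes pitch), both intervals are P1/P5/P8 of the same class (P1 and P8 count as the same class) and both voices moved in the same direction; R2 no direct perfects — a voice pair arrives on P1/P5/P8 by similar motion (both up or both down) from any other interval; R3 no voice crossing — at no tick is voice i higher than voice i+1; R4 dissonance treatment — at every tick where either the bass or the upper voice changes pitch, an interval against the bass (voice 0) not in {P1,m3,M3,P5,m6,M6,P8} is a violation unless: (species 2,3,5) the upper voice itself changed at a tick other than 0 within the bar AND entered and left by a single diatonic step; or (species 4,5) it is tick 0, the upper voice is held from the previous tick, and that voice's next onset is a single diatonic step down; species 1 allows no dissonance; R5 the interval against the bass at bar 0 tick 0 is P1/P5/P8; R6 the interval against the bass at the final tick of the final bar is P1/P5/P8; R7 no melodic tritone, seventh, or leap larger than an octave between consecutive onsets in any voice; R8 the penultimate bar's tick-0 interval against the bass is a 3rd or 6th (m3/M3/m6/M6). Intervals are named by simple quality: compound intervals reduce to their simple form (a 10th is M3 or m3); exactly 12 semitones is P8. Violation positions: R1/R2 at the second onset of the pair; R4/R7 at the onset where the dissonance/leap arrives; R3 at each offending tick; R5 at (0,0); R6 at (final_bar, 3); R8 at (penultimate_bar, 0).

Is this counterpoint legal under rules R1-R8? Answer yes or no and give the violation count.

bar 0: v0=E3 v1=E4 (P8)
bar 1: v0=C3 v1=A3 (M6)
bar 2: v0=D3 v1=F3 (m3)
bar 3: v0=C3 v1=A3 (M6)
bar 4: v0=D3 v1=B3 (M6)
bar 5: v0=D3 v1=B3 (M6)
bar 6: v0=E3 v1=E4 (P8)
  R7 @ bar4.2: B3->F3 leap 6st
  R7 @ bar5.0: F3->B3 leap 6st
  R1 @ bar6.0: D3/D4 P8 -> E3/E4 P8 similar

No (3 violations)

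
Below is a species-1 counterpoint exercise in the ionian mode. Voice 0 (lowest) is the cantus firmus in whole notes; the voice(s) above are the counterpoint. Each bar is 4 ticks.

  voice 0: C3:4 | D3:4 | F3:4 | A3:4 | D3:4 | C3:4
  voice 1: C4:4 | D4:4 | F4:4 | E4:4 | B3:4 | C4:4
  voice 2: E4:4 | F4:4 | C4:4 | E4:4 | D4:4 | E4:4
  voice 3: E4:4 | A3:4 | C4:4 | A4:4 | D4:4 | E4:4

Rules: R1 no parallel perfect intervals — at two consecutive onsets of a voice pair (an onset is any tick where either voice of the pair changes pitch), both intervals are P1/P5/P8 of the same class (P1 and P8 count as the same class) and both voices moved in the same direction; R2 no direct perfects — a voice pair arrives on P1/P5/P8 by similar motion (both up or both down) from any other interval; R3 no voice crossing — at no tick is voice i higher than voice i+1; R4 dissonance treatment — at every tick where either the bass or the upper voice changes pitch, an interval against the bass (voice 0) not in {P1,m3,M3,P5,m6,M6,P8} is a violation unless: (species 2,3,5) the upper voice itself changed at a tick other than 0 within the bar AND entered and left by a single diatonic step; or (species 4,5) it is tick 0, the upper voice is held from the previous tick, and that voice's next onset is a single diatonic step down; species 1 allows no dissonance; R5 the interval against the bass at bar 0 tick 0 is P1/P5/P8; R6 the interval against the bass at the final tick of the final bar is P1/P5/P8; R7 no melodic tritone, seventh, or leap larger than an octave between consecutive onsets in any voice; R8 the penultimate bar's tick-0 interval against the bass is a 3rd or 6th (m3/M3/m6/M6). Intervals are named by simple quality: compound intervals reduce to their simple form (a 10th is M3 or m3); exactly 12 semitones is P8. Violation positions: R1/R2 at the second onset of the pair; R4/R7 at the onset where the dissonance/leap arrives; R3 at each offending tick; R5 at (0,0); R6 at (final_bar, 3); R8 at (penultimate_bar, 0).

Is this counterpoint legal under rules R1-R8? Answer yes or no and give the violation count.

bar 0: v0=C3 v1=C4 v2=E4 v3=E4 (M3)
bar 1: v0=D3 v1=D4 v2=F4 v3=A3 (P5)
bar 2: v0=F3 v1=F4 v2=C4 v3=C4 (P5)
bar 3: v0=A3 v1=E4 v2=E4 v3=A4 (P8)
bar 4: v0=D3 v1=B3 v2=D4 v3=D4 (P8)
bar 5: v0=C3 v1=C4 v2=E4 v3=E4 (M3)
  R5 @ bar0.0: opens on M3
  R5 @ bar0.0: opens on M3
  R1 @ bar1.0: C3/C4 P8 -> D3/D4 P8 similar
  R3 @ bar1.0: F4 above A3
  R3 @ bar1.1: F4 above A3
  R3 @ bar1.2: F4 above A3
  R3 @ bar1.3: F4 above A3
  R1 @ bar2.0: D3/D4 P8 -> F3/F4 P8 similar
  R1 @ bar2.0: D3/A3 P5 -> F3/C4 P5 similar
  R3 @ bar2.0: F4 above C4
  R3 @ bar2.1: F4 above C4
  R3 @ bar2.2: F4 above C4
  R3 @ bar2.3: F4 above C4
  R1 @ bar3.0: F3/C4 P5 -> A3/E4 P5 similar
  R2 @ bar3.0: F3/C4 P5 -> A3/A4 P8 similar
  R1 @ bar4.0: A3/A4 P8 -> D3/D4 P8 similar
  R2 @ bar4.0: A3/E4 P5 -> D3/D4 P8 similar
  R2 @ bar4.0: E4/A4 P4 -> D4/D4 P1 similar
  R8 @ bar4.0: penult P8 not 3rd/6th
  R8 @ bar4.0: penult P8 not 3rd/6th
  R1 @ bar5.0: D4/D4 P1 -> E4/E4 P1 similar
  R6 @ bar5.3: closes on M3
  R6 @ bar5.3: closes on M3

No (23 violations)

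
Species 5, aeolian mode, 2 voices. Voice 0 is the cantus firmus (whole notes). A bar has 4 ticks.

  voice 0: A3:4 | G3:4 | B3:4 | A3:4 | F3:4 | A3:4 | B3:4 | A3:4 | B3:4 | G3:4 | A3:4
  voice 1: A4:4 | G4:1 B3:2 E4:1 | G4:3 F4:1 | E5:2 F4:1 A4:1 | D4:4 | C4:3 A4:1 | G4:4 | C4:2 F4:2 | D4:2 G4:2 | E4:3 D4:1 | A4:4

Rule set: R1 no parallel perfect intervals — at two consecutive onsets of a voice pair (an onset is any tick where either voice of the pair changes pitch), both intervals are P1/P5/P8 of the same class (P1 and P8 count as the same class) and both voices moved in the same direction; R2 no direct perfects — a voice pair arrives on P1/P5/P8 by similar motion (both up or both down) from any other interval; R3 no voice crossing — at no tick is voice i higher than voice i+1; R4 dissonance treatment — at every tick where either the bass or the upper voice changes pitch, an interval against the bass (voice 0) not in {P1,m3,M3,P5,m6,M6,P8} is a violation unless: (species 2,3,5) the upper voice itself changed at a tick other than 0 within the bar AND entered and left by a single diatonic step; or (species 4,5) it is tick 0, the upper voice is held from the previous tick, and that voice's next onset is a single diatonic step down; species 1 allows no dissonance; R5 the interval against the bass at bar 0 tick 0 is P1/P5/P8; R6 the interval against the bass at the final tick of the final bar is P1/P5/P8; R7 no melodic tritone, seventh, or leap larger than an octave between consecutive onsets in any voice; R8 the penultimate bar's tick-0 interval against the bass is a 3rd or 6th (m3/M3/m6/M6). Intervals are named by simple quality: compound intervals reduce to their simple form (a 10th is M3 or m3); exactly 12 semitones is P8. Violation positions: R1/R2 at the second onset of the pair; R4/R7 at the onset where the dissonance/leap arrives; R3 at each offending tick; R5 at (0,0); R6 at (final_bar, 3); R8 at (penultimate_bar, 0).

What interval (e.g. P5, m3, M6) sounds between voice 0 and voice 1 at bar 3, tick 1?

voice 0=A3 voice 1=E5 -> P5

P5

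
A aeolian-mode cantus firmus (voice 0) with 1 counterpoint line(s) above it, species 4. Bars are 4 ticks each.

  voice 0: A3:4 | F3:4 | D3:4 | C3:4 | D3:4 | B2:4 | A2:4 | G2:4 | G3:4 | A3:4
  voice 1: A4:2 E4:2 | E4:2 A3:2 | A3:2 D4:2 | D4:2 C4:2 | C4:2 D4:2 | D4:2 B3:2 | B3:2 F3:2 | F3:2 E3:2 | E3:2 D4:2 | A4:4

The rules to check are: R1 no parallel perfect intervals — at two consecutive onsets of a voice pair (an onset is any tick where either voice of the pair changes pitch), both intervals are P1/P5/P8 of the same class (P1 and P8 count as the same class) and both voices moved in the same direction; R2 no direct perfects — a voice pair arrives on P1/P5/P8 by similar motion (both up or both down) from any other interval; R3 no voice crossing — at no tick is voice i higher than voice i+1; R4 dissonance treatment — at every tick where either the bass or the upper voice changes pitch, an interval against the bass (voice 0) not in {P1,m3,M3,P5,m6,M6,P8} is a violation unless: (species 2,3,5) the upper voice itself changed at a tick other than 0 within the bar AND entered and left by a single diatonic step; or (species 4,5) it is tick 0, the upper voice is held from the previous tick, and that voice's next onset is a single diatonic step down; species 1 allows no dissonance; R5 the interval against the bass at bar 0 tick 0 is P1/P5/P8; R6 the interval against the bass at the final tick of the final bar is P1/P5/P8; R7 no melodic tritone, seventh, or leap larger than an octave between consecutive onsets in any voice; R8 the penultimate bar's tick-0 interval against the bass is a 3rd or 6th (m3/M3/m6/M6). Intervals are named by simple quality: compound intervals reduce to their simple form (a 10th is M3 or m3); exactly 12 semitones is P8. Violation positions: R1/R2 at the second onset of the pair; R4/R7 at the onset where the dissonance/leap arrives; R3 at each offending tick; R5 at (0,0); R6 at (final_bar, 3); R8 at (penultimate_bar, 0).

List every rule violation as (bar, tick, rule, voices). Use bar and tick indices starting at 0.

bar 0: v0=A3 v1=A4 downbeat P8
bar 1: v0=F3 v1=E4 downbeat M7
bar 2: v0=D3 v1=A3 downbeat P5
bar 3: v0=C3 v1=D4 downbeat M2
bar 4: v0=D3 v1=C4 downbeat m7
bar 5: v0=B2 v1=D4 downbeat m3
bar 6: v0=A2 v1=B3 downbeat M2
bar 7: v0=G2 v1=F3 downbeat m7
bar 8: v0=G3 v1=E3 downbeat m3
bar 9: v0=A3 v1=A4 downbeat P8
  -> R4 @ bar 1 tick 0 v(0, 1): F3/E4 M7 untreated
  -> R4 @ bar 4 tick 0 v(0, 1): D3/C4 m7 untreated
  -> R4 @ bar 6 tick 0 v(0, 1): A2/B3 M2 untreated
  -> R7 @ bar 6 tick 2 v(1,): B3->F3 leap 6st
  -> R3 @ bar 8 tick 0 v(0, 1): G3 above E3
  -> R3 @ bar 8 tick 1 v(0, 1): G3 above E3
  -> R7 @ bar 8 tick 2 v(1,): E3->D4 leap 10st
  -> R2 @ bar 9 tick 0 v(0, 1): G3/D4 P5 -> A3/A4 P8 similar

(1, 0, R4, (0, 1))
(4, 0, R4, (0, 1))
(6, 0, R4, (0, 1))
(6, 2, R7, (1,))
(8, 0, R3, (0, 1))
(8, 1, R3, (0, 1))
(8, 2, R7, (1,))
(9, 0, R2, (0, 1))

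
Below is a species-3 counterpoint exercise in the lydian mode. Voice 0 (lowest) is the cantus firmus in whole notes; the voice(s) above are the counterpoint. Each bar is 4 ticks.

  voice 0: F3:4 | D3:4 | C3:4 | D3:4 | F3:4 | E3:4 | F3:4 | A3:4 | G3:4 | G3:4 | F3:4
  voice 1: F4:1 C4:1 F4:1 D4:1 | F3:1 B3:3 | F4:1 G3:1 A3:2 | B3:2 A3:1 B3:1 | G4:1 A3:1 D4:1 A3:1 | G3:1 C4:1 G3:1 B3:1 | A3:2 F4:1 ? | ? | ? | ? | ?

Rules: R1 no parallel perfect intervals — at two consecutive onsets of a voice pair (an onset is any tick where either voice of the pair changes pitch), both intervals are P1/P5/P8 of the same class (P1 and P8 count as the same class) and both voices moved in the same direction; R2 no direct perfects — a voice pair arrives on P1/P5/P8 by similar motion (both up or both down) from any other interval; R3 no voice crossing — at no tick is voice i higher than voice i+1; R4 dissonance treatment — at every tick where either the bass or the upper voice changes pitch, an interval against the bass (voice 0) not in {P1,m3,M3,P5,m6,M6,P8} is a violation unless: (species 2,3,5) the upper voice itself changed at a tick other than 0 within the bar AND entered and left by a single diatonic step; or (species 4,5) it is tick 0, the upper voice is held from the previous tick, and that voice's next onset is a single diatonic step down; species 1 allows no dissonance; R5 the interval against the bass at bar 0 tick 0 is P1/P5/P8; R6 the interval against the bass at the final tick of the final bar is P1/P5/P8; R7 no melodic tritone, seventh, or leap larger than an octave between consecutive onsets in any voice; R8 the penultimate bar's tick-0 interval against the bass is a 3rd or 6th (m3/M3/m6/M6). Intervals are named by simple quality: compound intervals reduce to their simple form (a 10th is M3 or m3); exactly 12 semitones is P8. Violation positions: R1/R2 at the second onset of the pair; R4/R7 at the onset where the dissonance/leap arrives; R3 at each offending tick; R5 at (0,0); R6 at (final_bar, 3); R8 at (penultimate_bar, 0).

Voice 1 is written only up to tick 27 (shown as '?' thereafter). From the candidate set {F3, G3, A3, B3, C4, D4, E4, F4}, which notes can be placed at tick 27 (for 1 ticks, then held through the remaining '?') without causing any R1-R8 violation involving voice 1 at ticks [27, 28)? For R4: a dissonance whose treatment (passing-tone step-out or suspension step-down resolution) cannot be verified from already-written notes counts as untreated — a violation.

{A3, C4, D4, F3, F4}

F3: legal
G3: violates R4,R7
A3: legal
B3: violates R4,R7
C4: legal
D4: legal
E4: violates R4
F4: legal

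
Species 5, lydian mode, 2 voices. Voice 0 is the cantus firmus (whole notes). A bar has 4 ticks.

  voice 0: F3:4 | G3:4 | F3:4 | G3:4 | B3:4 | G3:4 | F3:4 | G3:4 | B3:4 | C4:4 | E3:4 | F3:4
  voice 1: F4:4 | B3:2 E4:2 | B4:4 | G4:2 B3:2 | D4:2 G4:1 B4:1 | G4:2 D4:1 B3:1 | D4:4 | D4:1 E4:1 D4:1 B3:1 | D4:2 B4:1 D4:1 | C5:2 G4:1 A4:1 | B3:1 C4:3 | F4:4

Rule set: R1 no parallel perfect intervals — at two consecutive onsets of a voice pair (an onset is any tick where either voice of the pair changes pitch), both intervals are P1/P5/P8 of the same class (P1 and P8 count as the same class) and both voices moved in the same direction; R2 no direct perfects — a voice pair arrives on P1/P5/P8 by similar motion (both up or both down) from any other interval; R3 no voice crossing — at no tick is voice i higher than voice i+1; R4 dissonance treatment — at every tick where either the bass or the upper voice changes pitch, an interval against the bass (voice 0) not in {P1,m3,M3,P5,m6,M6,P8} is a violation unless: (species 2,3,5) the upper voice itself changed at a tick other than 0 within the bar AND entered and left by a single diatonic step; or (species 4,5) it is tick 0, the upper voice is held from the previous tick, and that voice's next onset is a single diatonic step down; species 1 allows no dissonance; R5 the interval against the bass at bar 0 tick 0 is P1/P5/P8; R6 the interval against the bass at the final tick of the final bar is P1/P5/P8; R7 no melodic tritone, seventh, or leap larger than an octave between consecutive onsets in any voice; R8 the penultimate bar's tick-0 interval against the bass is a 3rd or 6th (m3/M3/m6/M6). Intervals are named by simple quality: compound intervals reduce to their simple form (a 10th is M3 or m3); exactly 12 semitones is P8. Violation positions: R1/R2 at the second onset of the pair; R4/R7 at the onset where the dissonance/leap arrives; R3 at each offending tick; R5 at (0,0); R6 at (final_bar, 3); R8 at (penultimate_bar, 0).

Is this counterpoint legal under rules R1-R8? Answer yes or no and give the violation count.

bar 0: v0=F3 v1=F4 (P8)
bar 1: v0=G3 v1=B3 (M3)
bar 2: v0=F3 v1=B4 (TT)
bar 3: v0=G3 v1=G4 (P8)
bar 4: v0=B3 v1=D4 (m3)
bar 5: v0=G3 v1=G4 (P8)
bar 6: v0=F3 v1=D4 (M6)
bar 7: v0=G3 v1=D4 (P5)
bar 8: v0=B3 v1=D4 (m3)
bar 9: v0=C4 v1=C5 (P8)
bar 10: v0=E3 v1=B3 (P5)
bar 11: v0=F3 v1=F4 (P8)
  R7 @ bar1.0: F4->B3 leap 6st
  R4 @ bar2.0: F3/B4 TT untreated
  R1 @ bar5.0: B3/B4 P8 -> G3/G4 P8 similar
  R2 @ bar9.0: B3/D4 m3 -> C4/C5 P8 similar
  R7 @ bar9.0: D4->C5 leap 10st
  R2 @ bar10.0: C4/A4 M6 -> E3/B3 P5 similar
  R7 @ bar10.0: A4->B3 leap 10st
  R8 @ bar10.0: penult P5 not 3rd/6th
  R2 @ bar11.0: E3/C4 m6 -> F3/F4 P8 similar

No (9 violations)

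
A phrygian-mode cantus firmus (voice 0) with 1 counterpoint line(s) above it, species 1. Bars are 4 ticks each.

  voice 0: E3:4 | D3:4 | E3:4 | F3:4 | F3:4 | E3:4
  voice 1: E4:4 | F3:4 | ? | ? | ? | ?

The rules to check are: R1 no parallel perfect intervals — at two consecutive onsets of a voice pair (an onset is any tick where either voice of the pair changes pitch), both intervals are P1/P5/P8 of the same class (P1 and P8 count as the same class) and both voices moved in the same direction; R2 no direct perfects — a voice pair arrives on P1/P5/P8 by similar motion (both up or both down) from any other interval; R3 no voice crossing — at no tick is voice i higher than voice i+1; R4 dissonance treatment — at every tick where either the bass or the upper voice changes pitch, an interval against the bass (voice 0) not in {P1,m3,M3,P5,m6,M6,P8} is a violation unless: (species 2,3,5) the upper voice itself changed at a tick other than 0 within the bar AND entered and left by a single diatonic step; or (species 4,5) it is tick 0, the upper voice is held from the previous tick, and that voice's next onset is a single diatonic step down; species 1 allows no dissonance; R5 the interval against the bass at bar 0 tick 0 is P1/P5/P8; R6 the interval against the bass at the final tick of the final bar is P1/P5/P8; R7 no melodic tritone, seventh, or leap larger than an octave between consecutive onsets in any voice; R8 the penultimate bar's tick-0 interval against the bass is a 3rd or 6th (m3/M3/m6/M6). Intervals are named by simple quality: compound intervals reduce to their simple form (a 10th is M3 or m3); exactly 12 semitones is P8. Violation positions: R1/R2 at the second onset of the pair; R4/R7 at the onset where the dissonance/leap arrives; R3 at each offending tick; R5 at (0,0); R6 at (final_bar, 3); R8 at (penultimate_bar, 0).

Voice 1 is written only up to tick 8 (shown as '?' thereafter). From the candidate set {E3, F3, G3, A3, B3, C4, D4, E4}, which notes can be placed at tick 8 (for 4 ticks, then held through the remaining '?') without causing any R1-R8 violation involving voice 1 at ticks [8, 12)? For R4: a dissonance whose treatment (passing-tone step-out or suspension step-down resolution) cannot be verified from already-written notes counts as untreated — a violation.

{C4, E3, G3}

E3: legal
F3: violates R4
G3: legal
A3: violates R4
B3: violates R2,R7
C4: legal
D4: violates R4
E4: violates R2,R7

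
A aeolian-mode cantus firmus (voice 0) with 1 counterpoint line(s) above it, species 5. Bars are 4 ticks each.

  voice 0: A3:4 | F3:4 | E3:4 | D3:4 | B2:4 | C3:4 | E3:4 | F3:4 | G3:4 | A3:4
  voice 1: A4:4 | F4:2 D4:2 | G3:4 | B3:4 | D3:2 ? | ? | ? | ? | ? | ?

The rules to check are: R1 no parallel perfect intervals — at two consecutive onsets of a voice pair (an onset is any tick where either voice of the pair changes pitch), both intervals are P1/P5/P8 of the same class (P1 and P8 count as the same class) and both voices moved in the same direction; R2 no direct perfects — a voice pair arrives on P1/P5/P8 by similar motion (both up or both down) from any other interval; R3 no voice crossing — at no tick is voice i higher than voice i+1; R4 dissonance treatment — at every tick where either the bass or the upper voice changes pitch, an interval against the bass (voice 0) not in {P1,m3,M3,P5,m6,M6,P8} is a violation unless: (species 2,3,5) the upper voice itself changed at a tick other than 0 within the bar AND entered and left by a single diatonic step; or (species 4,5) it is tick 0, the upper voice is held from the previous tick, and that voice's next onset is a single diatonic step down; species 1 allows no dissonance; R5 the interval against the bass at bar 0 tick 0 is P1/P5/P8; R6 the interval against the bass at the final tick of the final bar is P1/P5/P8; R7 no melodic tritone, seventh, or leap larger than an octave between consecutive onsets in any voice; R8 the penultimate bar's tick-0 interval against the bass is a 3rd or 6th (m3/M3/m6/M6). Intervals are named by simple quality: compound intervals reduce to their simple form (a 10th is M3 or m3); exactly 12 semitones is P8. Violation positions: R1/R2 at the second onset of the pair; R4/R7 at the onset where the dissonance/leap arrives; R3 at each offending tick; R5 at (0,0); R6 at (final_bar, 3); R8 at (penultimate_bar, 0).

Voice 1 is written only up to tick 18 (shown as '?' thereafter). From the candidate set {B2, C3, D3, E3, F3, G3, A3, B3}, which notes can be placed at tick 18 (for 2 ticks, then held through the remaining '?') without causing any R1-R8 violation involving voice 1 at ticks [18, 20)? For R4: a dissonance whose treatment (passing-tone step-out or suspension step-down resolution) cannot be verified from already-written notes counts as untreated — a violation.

B2: legal
C3: violates R4
D3: legal
E3: violates R4
F3: violates R4
G3: legal
A3: violates R4
B3: legal

{B2, B3, D3, G3}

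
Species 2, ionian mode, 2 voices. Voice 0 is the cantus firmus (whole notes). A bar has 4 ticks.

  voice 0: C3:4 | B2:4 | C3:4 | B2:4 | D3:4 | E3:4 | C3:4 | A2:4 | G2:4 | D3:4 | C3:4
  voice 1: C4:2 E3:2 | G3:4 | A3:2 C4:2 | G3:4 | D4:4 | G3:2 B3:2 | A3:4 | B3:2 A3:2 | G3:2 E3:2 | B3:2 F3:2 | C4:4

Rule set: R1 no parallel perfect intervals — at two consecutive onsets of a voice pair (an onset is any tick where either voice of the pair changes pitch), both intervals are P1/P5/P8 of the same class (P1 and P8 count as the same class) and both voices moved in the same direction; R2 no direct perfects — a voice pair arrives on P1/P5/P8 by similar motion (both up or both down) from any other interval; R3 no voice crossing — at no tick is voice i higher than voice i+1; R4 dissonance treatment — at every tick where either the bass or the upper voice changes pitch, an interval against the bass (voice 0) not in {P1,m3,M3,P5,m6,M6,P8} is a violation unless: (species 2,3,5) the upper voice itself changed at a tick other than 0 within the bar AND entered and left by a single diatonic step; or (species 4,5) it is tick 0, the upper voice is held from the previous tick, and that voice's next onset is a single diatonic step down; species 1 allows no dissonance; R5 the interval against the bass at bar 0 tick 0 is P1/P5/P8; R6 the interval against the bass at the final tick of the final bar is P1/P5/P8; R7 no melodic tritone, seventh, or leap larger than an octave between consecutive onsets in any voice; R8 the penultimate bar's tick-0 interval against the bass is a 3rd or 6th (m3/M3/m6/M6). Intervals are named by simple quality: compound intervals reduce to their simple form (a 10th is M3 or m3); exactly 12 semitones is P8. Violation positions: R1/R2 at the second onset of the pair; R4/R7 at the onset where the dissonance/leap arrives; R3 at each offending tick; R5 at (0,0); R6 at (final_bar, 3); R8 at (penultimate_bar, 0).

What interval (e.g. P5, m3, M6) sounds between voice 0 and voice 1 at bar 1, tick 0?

voice 0=B2 voice 1=G3 -> m6

m6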